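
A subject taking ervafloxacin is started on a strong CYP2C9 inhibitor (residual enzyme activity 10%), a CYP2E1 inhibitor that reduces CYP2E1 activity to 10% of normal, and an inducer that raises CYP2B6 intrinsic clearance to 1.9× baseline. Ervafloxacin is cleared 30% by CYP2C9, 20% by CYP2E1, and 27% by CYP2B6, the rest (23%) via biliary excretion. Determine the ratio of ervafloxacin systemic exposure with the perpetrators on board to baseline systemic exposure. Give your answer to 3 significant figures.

1.26

CYP2C9: 0.3 × 0.1 = 0.03
CYP2E1: 0.2 × 0.1 = 0.02
CYP2B6: 0.27 × 1.9 = 0.513
Other: 0.23 (unchanged)
New clearance relative to baseline: 0.03 + 0.02 + 0.513 + 0.23 = 0.793.
Net systemic exposure ratio = 1 / 0.793 = 1.26.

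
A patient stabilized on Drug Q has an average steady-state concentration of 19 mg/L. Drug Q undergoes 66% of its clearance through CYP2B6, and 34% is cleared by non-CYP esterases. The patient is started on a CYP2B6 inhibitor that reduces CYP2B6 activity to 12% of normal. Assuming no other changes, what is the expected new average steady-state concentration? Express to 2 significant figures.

CYP2B6: 0.66 × 0.12 = 0.0792
Other: 0.34 (unchanged)
Relative clearance = 0.0792 + 0.34 = 0.4192.
With dosing unchanged, average steady-state concentration scales as 1/CL: 19 / 0.4192 = 45 mg/L.

45 mg/L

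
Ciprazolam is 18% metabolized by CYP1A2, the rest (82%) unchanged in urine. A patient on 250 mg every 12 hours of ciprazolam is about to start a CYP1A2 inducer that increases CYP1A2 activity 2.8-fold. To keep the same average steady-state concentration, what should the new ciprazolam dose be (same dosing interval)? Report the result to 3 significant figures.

331 mg

The CYP1A2 pathway (18% of clearance) is boosted to 2.8× activity: 0.18 × 2.8 = 0.504.
The remaining 82% of clearance is unaffected.
New clearance relative to baseline: 0.504 + 0.82 = 1.324.
Exposure is unchanged when dose changes in proportion to clearance. New dose = 250 mg × 1.324 = 331 mg.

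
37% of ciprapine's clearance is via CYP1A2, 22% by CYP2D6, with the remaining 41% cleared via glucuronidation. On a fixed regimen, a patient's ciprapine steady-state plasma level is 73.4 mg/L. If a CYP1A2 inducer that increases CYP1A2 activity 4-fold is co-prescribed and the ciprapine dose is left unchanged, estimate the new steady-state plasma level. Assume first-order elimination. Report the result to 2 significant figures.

The CYP1A2 pathway (37% of clearance) rises to 4× activity: 0.37 × 4 = 1.48.
CYP2D6 (22%) and the residual 41% are unaffected.
Relative clearance = 1.48 + 0.22 + 0.41 = 2.11.
New steady-state plasma level = baseline ÷ relative clearance = 73.4 / 2.11 = 35 mg/L.

35 mg/L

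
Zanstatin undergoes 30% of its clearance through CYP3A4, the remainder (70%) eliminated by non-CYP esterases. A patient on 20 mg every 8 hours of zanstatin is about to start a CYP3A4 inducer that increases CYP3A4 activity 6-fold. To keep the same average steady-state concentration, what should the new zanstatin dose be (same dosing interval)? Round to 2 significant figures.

CYP3A4: 0.3 × 6 = 1.8
Other: 0.7 (unchanged)
New clearance relative to baseline: 1.8 + 0.7 = 2.5.
Exposure is unchanged when dose changes in proportion to clearance. New dose = 20 mg × 2.5 = 50 mg.

50 mg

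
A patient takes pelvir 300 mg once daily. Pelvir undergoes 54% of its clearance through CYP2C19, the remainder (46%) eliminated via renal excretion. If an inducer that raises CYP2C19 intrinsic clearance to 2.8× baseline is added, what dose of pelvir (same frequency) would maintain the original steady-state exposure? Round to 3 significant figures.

592 mg

The CYP2C19 pathway (54% of clearance) is boosted to 2.8× activity: 0.54 × 2.8 = 1.512.
The remaining 46% of clearance is unaffected.
Relative clearance = 1.512 + 0.46 = 1.972.
Exposure is unchanged when dose changes in proportion to clearance. New dose = 300 mg × 1.972 = 592 mg.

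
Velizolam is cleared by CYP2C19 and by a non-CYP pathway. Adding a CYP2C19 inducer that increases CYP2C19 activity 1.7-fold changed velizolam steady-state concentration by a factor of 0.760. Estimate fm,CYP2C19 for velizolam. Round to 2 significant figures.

Call the CYP2C19 fraction fm. After the interaction, CL_new/CL_old = fm × 1.7 + (1 − fm).
Steady-state concentration ratio = 1 / (new CL fraction), so new CL fraction = 1 / 0.760 = 1.316.
fm × 1.7 + 1 − fm = 1.316  ⇒  fm × (1.7 − 1) = 0.3158  ⇒  fm = 0.45.

0.45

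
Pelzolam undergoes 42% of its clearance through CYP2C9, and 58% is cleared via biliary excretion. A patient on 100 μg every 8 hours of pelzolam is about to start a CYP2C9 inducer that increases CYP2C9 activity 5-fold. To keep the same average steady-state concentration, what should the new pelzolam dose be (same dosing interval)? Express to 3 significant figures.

268 μg

The CYP2C9 pathway (42% of clearance) rises to 5× activity: 0.42 × 5 = 2.1.
Non-CYP routes (58%) are unchanged.
Relative clearance = 2.1 + 0.58 = 2.68.
Css,avg = (dose rate)/CL, so holding Css fixed requires dose ∝ CL: 100 × 2.68 = 268 μg.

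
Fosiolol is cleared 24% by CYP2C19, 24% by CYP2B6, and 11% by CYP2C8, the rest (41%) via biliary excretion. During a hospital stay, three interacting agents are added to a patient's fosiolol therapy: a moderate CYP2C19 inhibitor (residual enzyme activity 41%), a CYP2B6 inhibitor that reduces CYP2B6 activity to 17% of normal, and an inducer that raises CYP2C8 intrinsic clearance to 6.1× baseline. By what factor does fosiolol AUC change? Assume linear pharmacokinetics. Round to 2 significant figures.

0.82

The CYP2C19 pathway (24% of clearance) is reduced to 0.41× activity: 0.24 × 0.41 = 0.0984.
The CYP2B6 pathway (24% of clearance) drops to 0.17× activity: 0.24 × 0.17 = 0.0408.
The CYP2C8 pathway (11% of clearance) rises to 6.1× activity: 0.11 × 6.1 = 0.671.
The remaining 41% of clearance is unaffected.
Relative clearance = 0.0984 + 0.0408 + 0.671 + 0.41 = 1.2202.
Net AUC ratio = 1 / 1.2202 = 0.82.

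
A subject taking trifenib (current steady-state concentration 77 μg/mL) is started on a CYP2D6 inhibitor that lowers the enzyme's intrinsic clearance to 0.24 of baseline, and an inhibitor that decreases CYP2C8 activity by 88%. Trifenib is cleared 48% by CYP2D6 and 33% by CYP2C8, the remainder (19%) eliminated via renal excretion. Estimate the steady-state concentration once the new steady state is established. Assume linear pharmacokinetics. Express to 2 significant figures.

2.2 × 10² μg/mL

The CYP2D6 pathway (48% of clearance) is reduced to 0.24× activity: 0.48 × 0.24 = 0.1152.
The CYP2C8 pathway (33% of clearance) drops to 0.12× activity: 0.33 × 0.12 = 0.0396.
The remaining 19% of clearance is unaffected.
CL_new/CL_old = 0.1152 + 0.0396 + 0.19 = 0.3448.
Dividing the baseline by the relative clearance: 77 / 0.3448 = 2.2 × 10² μg/mL.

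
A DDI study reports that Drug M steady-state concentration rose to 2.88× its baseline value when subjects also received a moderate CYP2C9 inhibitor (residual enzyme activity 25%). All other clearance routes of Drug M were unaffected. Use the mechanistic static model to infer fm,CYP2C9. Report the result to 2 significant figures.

Let fm be the CYP2C9 fraction. New clearance relative to baseline = fm × 0.25 + (1 − fm).
Steady-state concentration ratio = 1 / (new CL fraction), so new CL fraction = 1 / 2.88 = 0.3472.
fm × 0.25 + 1 − fm = 0.3472  ⇒  fm × (0.25 − 1) = −0.6528  ⇒  fm = 0.87.

0.87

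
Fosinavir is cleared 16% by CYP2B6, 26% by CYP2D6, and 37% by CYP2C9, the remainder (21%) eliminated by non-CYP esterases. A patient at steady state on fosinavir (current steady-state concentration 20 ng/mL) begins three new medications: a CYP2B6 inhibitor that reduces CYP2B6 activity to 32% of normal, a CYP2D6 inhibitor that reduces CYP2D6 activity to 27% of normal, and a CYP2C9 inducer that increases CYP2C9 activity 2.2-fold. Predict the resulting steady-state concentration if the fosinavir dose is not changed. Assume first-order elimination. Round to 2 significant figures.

17 ng/mL

CYP2B6: 0.16 × 0.32 = 0.0512
CYP2D6: 0.26 × 0.27 = 0.0702
CYP2C9: 0.37 × 2.2 = 0.814
Other: 0.21 (unchanged)
New clearance relative to baseline: 0.0512 + 0.0702 + 0.814 + 0.21 = 1.1454.
Steady-state concentration ∝ 1/CL: new value = 20 / 1.1454 = 17 ng/mL.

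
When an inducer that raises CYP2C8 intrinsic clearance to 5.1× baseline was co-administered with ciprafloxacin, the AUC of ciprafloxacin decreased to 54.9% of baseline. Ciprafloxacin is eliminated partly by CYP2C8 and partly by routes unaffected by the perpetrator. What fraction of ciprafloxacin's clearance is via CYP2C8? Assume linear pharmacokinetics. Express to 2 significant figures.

Let fm be the CYP2C8 fraction. New clearance relative to baseline = fm × 5.1 + (1 − fm).
AUC ratio = 1 / (new CL fraction), so new CL fraction = 1 / 0.549 = 1.821.
fm × 5.1 + 1 − fm = 1.821  ⇒  fm × (5.1 − 1) = 0.8215  ⇒  fm = 0.20.

0.20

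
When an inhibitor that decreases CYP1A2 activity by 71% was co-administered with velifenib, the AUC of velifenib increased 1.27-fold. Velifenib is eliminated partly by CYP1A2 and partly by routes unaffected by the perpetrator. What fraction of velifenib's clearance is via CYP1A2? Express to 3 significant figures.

0.299

Write x for the fraction cleared via CYP1A2. The observed AUC change means clearance fell to 1/1.27 = 0.7874 of baseline.
Setting x·0.29 + (1 − x) = 0.7874 and solving: x = (0.7874 − 1)/(0.29 − 1) = 0.299.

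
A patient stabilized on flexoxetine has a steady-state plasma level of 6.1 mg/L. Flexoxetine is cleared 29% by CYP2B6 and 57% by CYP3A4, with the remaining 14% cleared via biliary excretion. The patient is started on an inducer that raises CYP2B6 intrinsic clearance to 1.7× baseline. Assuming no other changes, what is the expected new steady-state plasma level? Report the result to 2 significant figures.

The CYP2B6 pathway (29% of clearance) is boosted to 1.7× activity: 0.29 × 1.7 = 0.493.
CYP3A4 (57%) and the residual 14% are unaffected.
CL_new/CL_old = 0.493 + 0.57 + 0.14 = 1.203.
New steady-state plasma level = baseline ÷ relative clearance = 6.1 / 1.203 = 5.1 mg/L.

5.1 mg/L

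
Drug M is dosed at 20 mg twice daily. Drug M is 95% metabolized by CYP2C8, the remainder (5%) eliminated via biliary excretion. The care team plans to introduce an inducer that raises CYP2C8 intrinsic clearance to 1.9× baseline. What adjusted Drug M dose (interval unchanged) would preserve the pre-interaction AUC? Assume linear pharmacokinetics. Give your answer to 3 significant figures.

37.1 mg

CYP2C8: 0.95 × 1.9 = 1.805
Other: 0.05 (unchanged)
New clearance relative to baseline: 1.805 + 0.05 = 1.855.
Css,avg = (dose rate)/CL, so holding Css fixed requires dose ∝ CL: 20 × 1.855 = 37.1 mg.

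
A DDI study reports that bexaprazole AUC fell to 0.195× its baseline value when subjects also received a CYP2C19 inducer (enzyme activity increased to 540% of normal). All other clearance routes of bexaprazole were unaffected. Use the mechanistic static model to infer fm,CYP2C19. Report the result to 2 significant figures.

CL'/CL = 1 / 0.195 = 5.128
5.4·fm + (1 − fm) = 5.128
fm = (5.128 − 1) / (5.4 − 1) = 0.94

0.94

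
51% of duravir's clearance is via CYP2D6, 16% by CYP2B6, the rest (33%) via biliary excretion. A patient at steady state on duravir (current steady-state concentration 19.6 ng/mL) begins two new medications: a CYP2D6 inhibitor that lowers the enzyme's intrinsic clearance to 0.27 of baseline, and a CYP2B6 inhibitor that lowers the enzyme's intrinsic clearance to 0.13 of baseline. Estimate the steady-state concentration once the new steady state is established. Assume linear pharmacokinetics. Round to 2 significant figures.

CYP2D6: 0.51 × 0.27 = 0.1377
CYP2B6: 0.16 × 0.13 = 0.0208
Other: 0.33 (unchanged)
Relative clearance = 0.1377 + 0.0208 + 0.33 = 0.4885.
Steady-state concentration ∝ 1/CL: new value = 19.6 / 0.4885 = 40 ng/mL.

40 ng/mL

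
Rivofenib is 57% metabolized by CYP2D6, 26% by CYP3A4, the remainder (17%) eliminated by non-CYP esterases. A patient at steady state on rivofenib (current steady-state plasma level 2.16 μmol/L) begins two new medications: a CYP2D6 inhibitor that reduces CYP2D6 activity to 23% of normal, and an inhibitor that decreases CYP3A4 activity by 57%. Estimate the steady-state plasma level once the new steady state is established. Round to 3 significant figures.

CYP2D6: 0.57 × 0.23 = 0.1311
CYP3A4: 0.26 × 0.43 = 0.1118
Other: 0.17 (unchanged)
New clearance relative to baseline: 0.1311 + 0.1118 + 0.17 = 0.4129.
New steady-state plasma level = 2.16 / 0.4129 = 5.23 μmol/L (concentration scales inversely with clearance).

5.23 μmol/L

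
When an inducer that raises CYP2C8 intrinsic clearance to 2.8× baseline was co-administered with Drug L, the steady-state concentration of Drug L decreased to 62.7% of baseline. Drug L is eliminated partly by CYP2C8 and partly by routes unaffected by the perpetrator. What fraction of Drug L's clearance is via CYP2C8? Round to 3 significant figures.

Call the CYP2C8 fraction fm. After the interaction, CL_new/CL_old = fm × 2.8 + (1 − fm).
Steady-state concentration ratio = 1 / (new CL fraction), so new CL fraction = 1 / 0.627 = 1.595.
fm × 2.8 + 1 − fm = 1.595  ⇒  fm × (2.8 − 1) = 0.5949  ⇒  fm = 0.330.

0.330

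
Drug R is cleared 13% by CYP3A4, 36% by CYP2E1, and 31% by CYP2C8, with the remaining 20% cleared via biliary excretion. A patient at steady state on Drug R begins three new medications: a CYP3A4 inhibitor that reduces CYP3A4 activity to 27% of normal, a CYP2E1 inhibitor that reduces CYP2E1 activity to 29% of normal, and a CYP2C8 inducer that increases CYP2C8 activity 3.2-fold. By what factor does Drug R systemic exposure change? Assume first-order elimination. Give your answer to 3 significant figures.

0.751

CYP3A4: 0.13 × 0.27 = 0.0351
CYP2E1: 0.36 × 0.29 = 0.1044
CYP2C8: 0.31 × 3.2 = 0.992
Other: 0.2 (unchanged)
CL_new/CL_old = 0.0351 + 0.1044 + 0.992 + 0.2 = 1.3315.
Because systemic exposure varies inversely with clearance, the combined effect is 1 / 1.3315 = 0.751.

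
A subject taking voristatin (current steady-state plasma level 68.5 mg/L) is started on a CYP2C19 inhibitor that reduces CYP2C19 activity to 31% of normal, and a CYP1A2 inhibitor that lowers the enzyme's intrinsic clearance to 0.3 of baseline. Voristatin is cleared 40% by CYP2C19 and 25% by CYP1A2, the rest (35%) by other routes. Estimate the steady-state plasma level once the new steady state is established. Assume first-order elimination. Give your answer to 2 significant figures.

The CYP2C19 pathway (40% of clearance) drops to 0.31× activity: 0.4 × 0.31 = 0.124.
The CYP1A2 pathway (25% of clearance) is reduced to 0.3× activity: 0.25 × 0.3 = 0.075.
Non-CYP routes (35%) are unchanged.
CL_new/CL_old = 0.124 + 0.075 + 0.35 = 0.549.
Steady-state plasma level ∝ 1/CL: new value = 68.5 / 0.549 = 1.2 × 10² mg/L.

1.2 × 10² mg/L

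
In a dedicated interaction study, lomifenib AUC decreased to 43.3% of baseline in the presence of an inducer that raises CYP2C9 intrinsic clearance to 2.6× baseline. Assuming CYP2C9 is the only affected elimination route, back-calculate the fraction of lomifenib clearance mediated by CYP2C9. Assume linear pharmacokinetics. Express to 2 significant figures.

0.82

CL'/CL = 1 / 0.433 = 2.309
2.6·fm + (1 − fm) = 2.309
fm = (2.309 − 1) / (2.6 − 1) = 0.82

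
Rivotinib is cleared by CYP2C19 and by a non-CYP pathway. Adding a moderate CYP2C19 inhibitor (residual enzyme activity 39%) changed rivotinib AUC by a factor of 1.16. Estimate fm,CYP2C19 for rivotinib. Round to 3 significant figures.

Let x = fm,CYP2C19. Because AUC ∝ 1/CL, relative clearance fell to 1/1.16 = 0.8621.
Only the CYP2C19 route changed, so 0.8621 = x·0.39 + (1 − x), giving x = 0.226.

0.226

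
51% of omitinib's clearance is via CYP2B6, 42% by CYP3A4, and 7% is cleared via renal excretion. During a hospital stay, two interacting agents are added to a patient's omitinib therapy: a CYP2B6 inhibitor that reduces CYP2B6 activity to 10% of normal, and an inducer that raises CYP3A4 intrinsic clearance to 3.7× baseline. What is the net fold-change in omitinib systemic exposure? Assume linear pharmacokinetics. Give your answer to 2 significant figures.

The CYP2B6 pathway (51% of clearance) falls to 0.1× activity: 0.51 × 0.1 = 0.051.
The CYP3A4 pathway (42% of clearance) increases to 3.7× activity: 0.42 × 3.7 = 1.554.
The remaining 7% of clearance is unaffected.
Relative clearance = 0.051 + 1.554 + 0.07 = 1.675.
Systemic exposure ∝ 1/CL: fold-change = 1 / 1.675 = 0.60.

0.60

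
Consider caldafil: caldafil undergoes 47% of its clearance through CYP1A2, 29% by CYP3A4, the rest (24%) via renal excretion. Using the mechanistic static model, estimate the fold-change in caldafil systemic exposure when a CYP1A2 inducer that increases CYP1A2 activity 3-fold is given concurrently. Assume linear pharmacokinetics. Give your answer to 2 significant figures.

0.52

The CYP1A2 pathway (47% of clearance) is boosted to 3× activity: 0.47 × 3 = 1.41.
CYP3A4 (29%) and the residual 24% are unaffected.
New clearance relative to baseline: 1.41 + 0.29 + 0.24 = 1.94.
Systemic exposure is inversely proportional to clearance, so the fold-change is 1 / 1.94 = 0.52.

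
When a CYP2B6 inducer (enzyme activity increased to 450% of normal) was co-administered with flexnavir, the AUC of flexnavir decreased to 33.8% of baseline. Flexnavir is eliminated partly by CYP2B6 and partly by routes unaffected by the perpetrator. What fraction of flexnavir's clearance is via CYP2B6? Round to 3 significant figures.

Let x = fm,CYP2B6. Because AUC ∝ 1/CL, relative clearance rose to 1/0.338 = 2.959.
Setting x·4.5 + (1 − x) = 2.959 and solving: x = (2.959 − 1)/(4.5 − 1) = 0.560.

0.560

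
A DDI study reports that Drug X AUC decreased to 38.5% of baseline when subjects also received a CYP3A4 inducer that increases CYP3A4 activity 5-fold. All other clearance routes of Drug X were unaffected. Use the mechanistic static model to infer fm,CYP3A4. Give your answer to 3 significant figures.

CL'/CL = 1 / 0.385 = 2.597
5·fm + (1 − fm) = 2.597
fm = (2.597 − 1) / (5 − 1) = 0.399

0.399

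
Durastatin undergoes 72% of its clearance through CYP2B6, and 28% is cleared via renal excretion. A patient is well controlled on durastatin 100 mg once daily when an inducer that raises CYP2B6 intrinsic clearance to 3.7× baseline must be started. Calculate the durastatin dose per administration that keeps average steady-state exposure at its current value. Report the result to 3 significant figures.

294 mg

The CYP2B6 pathway (72% of clearance) rises to 3.7× activity: 0.72 × 3.7 = 2.664.
Non-CYP routes (28%) are unchanged.
New clearance relative to baseline: 2.664 + 0.28 = 2.944.
Css,avg = (dose rate)/CL, so holding Css fixed requires dose ∝ CL: 100 × 2.944 = 294 mg.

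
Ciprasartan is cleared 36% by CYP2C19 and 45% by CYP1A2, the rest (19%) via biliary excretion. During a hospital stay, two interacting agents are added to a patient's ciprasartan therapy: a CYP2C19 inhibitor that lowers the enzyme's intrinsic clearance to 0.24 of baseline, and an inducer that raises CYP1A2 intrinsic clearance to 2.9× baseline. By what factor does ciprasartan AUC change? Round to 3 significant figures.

0.632

CYP2C19: 0.36 × 0.24 = 0.0864
CYP1A2: 0.45 × 2.9 = 1.305
Other: 0.19 (unchanged)
Relative clearance = 0.0864 + 1.305 + 0.19 = 1.5814.
Net AUC ratio = 1 / 1.5814 = 0.632.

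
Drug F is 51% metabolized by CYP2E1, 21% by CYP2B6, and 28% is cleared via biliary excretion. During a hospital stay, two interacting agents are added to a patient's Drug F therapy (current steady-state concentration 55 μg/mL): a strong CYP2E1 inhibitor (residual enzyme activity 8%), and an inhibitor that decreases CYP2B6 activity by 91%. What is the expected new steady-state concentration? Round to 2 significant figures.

The CYP2E1 pathway (51% of clearance) is reduced to 0.08× activity: 0.51 × 0.08 = 0.0408.
The CYP2B6 pathway (21% of clearance) is reduced to 0.09× activity: 0.21 × 0.09 = 0.0189.
Non-CYP routes (28%) are unchanged.
Relative clearance = 0.0408 + 0.0189 + 0.28 = 0.3397.
Steady-state concentration ∝ 1/CL: new value = 55 / 0.3397 = 1.6 × 10² μg/mL.

1.6 × 10² μg/mL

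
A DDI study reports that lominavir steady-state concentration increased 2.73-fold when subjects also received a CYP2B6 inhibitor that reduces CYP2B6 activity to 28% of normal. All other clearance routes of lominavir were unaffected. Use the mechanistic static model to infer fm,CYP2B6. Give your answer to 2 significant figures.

Write x for the fraction cleared via CYP2B6. The observed steady-state concentration change means clearance fell to 1/2.73 = 0.3663 of baseline.
Only the CYP2B6 route changed, so 0.3663 = x·0.28 + (1 − x), giving x = 0.88.

0.88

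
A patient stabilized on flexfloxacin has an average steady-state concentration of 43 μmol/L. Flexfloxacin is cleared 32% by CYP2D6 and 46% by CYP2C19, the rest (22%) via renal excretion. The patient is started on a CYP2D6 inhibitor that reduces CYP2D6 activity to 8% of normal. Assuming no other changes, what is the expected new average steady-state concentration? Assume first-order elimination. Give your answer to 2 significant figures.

61 μmol/L

The CYP2D6 pathway (32% of clearance) falls to 0.08× activity: 0.32 × 0.08 = 0.0256.
CYP2C19 (46%) and the residual 22% are unaffected.
CL_new/CL_old = 0.0256 + 0.46 + 0.22 = 0.7056.
Average steady-state concentration ∝ 1/CL, so new value = 43 / 0.7056 = 61 μmol/L.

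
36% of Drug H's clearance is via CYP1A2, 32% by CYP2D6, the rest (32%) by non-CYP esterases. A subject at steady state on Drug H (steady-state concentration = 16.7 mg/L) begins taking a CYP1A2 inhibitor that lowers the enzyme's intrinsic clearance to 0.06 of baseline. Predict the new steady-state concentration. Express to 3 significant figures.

CYP1A2: 0.36 × 0.06 = 0.0216
CYP2D6: 0.32 (unchanged)
Other: 0.32 (unchanged)
New clearance relative to baseline: 0.0216 + 0.32 + 0.32 = 0.6616.
New steady-state concentration = baseline ÷ relative clearance = 16.7 / 0.6616 = 25.2 mg/L.

25.2 mg/L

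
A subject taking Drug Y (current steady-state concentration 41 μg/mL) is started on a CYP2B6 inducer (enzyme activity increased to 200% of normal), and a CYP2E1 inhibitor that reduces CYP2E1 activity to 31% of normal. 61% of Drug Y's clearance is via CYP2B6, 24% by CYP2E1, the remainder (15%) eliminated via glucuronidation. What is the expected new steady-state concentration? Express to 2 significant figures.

CYP2B6: 0.61 × 2 = 1.22
CYP2E1: 0.24 × 0.31 = 0.0744
Other: 0.15 (unchanged)
Relative clearance = 1.22 + 0.0744 + 0.15 = 1.4444.
Dividing the baseline by the relative clearance: 41 / 1.4444 = 28 μg/mL.

28 μg/mL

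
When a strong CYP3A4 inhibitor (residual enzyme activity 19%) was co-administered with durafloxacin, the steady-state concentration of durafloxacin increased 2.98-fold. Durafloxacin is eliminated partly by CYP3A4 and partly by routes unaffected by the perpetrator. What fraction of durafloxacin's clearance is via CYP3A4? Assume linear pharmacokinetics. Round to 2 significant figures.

0.82

Write x for the fraction cleared via CYP3A4. The observed steady-state concentration change means clearance fell to 1/2.98 = 0.3356 of baseline.
Setting x·0.19 + (1 − x) = 0.3356 and solving: x = (0.3356 − 1)/(0.19 − 1) = 0.82.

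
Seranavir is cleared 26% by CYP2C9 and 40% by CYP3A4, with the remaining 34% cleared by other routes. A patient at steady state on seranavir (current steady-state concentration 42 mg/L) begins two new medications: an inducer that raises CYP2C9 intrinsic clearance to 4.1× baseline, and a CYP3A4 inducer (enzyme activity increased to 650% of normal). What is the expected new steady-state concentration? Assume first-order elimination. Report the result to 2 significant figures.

CYP2C9: 0.26 × 4.1 = 1.066
CYP3A4: 0.4 × 6.5 = 2.6
Other: 0.34 (unchanged)
Relative clearance = 1.066 + 2.6 + 0.34 = 4.006.
New steady-state concentration = 42 / 4.006 = 10 mg/L (concentration scales inversely with clearance).

10 mg/L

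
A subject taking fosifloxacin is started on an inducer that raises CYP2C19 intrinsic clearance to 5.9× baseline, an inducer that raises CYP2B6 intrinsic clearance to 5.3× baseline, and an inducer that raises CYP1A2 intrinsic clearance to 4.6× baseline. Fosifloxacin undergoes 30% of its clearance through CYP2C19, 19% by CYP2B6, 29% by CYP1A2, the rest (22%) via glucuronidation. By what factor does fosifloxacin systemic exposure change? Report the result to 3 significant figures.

The CYP2C19 pathway (30% of clearance) increases to 5.9× activity: 0.3 × 5.9 = 1.77.
The CYP2B6 pathway (19% of clearance) increases to 5.3× activity: 0.19 × 5.3 = 1.007.
The CYP1A2 pathway (29% of clearance) is boosted to 4.6× activity: 0.29 × 4.6 = 1.334.
Non-CYP routes (22%) are unchanged.
Relative clearance = 1.77 + 1.007 + 1.334 + 0.22 = 4.331.
Because systemic exposure varies inversely with clearance, the combined effect is 1 / 4.331 = 0.231.

0.231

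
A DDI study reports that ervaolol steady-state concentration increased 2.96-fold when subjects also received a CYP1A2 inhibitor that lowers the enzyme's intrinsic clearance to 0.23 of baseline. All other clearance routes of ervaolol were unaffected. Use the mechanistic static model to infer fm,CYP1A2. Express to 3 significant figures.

0.860

CL'/CL = 1 / 2.96 = 0.3378
0.23·fm + (1 − fm) = 0.3378
fm = (0.3378 − 1) / (0.23 − 1) = 0.860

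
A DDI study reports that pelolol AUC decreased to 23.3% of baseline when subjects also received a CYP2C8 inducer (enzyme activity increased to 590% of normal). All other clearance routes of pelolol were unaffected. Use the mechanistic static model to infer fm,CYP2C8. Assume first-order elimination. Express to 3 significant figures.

CL'/CL = 1 / 0.233 = 4.292
5.9·fm + (1 − fm) = 4.292
fm = (4.292 − 1) / (5.9 − 1) = 0.672

0.672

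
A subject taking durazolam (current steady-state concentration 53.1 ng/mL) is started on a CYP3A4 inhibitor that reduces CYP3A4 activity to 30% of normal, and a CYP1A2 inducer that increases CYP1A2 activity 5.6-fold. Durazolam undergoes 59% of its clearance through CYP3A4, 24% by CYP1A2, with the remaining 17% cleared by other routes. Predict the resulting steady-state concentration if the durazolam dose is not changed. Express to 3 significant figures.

31.4 ng/mL

CYP3A4: 0.59 × 0.3 = 0.177
CYP1A2: 0.24 × 5.6 = 1.344
Other: 0.17 (unchanged)
CL_new/CL_old = 0.177 + 1.344 + 0.17 = 1.691.
Dividing the baseline by the relative clearance: 53.1 / 1.691 = 31.4 ng/mL.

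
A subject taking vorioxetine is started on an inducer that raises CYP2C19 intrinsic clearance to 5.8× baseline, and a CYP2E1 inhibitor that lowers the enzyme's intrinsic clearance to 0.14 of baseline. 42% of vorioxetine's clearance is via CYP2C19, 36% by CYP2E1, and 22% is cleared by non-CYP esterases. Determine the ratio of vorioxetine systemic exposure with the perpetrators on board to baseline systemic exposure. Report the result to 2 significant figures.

0.37

The CYP2C19 pathway (42% of clearance) increases to 5.8× activity: 0.42 × 5.8 = 2.436.
The CYP2E1 pathway (36% of clearance) drops to 0.14× activity: 0.36 × 0.14 = 0.0504.
Non-CYP routes (22%) are unchanged.
Relative clearance = 2.436 + 0.0504 + 0.22 = 2.7064.
Systemic exposure ∝ 1/CL: fold-change = 1 / 2.7064 = 0.37.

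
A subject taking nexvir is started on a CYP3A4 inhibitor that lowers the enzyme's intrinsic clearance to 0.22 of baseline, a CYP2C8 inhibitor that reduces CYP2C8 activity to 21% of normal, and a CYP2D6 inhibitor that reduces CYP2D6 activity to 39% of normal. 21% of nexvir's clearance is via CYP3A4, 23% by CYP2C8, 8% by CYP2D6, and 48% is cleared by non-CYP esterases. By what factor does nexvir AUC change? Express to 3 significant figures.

1.65

CYP3A4: 0.21 × 0.22 = 0.0462
CYP2C8: 0.23 × 0.21 = 0.0483
CYP2D6: 0.08 × 0.39 = 0.0312
Other: 0.48 (unchanged)
New clearance relative to baseline: 0.0462 + 0.0483 + 0.0312 + 0.48 = 0.6057.
Because AUC varies inversely with clearance, the combined effect is 1 / 0.6057 = 1.65.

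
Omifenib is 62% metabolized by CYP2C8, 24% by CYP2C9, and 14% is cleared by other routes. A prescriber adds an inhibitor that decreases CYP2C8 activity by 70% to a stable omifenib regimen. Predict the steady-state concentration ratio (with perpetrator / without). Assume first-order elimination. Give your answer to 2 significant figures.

The CYP2C8 pathway (62% of clearance) is reduced to 0.3× activity: 0.62 × 0.3 = 0.186.
CYP2C9 (24%) and the residual 14% are unaffected.
CL_new/CL_old = 0.186 + 0.24 + 0.14 = 0.566.
Steady-state concentration ratio = CL_old/CL_new = 1 / 0.566 = 1.8.

1.8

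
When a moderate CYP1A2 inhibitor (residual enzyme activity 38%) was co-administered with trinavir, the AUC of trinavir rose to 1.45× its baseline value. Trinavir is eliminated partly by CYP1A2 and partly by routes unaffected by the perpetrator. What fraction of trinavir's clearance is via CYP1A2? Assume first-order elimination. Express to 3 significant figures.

Let x = fm,CYP1A2. Because AUC ∝ 1/CL, relative clearance fell to 1/1.45 = 0.6897.
Only the CYP1A2 route changed, so 0.6897 = x·0.38 + (1 − x), giving x = 0.501.

0.501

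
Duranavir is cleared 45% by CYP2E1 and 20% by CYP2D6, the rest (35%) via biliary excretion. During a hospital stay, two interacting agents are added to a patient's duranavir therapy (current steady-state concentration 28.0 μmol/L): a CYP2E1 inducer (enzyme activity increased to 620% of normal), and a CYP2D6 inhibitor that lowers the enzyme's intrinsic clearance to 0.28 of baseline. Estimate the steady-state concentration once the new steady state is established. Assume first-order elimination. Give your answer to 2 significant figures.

The CYP2E1 pathway (45% of clearance) rises to 6.2× activity: 0.45 × 6.2 = 2.79.
The CYP2D6 pathway (20% of clearance) falls to 0.28× activity: 0.2 × 0.28 = 0.056.
Non-CYP routes (35%) are unchanged.
New clearance relative to baseline: 2.79 + 0.056 + 0.35 = 3.196.
Dividing the baseline by the relative clearance: 28.0 / 3.196 = 8.8 μmol/L.

8.8 μmol/L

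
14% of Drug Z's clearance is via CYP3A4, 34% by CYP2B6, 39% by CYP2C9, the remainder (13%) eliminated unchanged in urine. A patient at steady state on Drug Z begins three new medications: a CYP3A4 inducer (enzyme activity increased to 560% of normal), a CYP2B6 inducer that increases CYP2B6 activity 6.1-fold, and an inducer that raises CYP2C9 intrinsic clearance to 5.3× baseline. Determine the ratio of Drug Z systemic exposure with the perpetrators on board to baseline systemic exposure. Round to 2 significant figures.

0.20

CYP3A4: 0.14 × 5.6 = 0.784
CYP2B6: 0.34 × 6.1 = 2.074
CYP2C9: 0.39 × 5.3 = 2.067
Other: 0.13 (unchanged)
CL_new/CL_old = 0.784 + 2.074 + 2.067 + 0.13 = 5.055.
Net systemic exposure ratio = 1 / 5.055 = 0.20.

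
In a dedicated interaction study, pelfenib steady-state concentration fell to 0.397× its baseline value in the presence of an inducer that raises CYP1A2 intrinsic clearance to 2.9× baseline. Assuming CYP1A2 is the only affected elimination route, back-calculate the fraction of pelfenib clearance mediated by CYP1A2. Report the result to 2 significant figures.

0.80

CL'/CL = 1 / 0.397 = 2.519
2.9·fm + (1 − fm) = 2.519
fm = (2.519 − 1) / (2.9 − 1) = 0.80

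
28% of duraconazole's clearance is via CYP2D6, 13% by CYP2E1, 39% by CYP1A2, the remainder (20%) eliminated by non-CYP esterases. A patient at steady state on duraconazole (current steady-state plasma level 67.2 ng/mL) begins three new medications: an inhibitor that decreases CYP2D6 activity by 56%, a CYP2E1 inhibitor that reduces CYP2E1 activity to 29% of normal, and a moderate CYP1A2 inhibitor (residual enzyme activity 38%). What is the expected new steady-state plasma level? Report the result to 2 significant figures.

1.3 × 10² ng/mL

The CYP2D6 pathway (28% of clearance) falls to 0.44× activity: 0.28 × 0.44 = 0.1232.
The CYP2E1 pathway (13% of clearance) is reduced to 0.29× activity: 0.13 × 0.29 = 0.0377.
The CYP1A2 pathway (39% of clearance) drops to 0.38× activity: 0.39 × 0.38 = 0.1482.
Non-CYP routes (20%) are unchanged.
Relative clearance = 0.1232 + 0.0377 + 0.1482 + 0.2 = 0.5091.
Steady-state plasma level ∝ 1/CL: new value = 67.2 / 0.5091 = 1.3 × 10² ng/mL.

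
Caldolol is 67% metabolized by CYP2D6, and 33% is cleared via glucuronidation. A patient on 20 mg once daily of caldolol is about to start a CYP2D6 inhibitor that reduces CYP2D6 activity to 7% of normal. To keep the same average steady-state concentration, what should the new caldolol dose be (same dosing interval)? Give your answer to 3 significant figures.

The CYP2D6 pathway (67% of clearance) falls to 0.07× activity: 0.67 × 0.07 = 0.0469.
The remaining 33% of clearance is unaffected.
CL_new/CL_old = 0.0469 + 0.33 = 0.3769.
Exposure is unchanged when dose changes in proportion to clearance. New dose = 20 mg × 0.3769 = 7.54 mg.

7.54 mg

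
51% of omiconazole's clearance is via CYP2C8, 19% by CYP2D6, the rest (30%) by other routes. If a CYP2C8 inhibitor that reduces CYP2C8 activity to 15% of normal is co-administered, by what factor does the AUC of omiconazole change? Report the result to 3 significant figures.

1.77

CYP2C8: 0.51 × 0.15 = 0.0765
CYP2D6: 0.19 (unchanged)
Other: 0.3 (unchanged)
New clearance relative to baseline: 0.0765 + 0.19 + 0.3 = 0.5665.
Since AUC ∝ 1/CL, the ratio is 1 / 0.5665 = 1.77.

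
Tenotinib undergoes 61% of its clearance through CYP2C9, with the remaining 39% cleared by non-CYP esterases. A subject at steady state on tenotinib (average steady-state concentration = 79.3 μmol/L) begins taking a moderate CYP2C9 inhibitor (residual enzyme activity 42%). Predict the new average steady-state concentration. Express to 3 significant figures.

The CYP2C9 pathway (61% of clearance) falls to 0.42× activity: 0.61 × 0.42 = 0.2562.
Non-CYP routes (39%) are unchanged.
CL_new/CL_old = 0.2562 + 0.39 = 0.6462.
With dosing unchanged, average steady-state concentration scales as 1/CL: 79.3 / 0.6462 = 123 μmol/L.

123 μmol/L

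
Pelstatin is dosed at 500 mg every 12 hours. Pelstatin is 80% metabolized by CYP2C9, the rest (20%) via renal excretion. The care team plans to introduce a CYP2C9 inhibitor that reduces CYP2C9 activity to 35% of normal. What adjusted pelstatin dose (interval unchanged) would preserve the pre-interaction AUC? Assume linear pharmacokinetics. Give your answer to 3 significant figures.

CYP2C9: 0.8 × 0.35 = 0.28
Other: 0.2 (unchanged)
New clearance relative to baseline: 0.28 + 0.2 = 0.48.
To maintain the same steady-state level, dose must scale with clearance: new dose = 500 × 0.48 = 240 mg.

240 mg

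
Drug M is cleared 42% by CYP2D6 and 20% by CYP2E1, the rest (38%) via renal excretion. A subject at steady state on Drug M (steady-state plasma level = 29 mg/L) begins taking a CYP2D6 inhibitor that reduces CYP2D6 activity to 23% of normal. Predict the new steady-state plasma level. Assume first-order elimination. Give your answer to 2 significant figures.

CYP2D6: 0.42 × 0.23 = 0.0966
CYP2E1: 0.2 (unchanged)
Other: 0.38 (unchanged)
Relative clearance = 0.0966 + 0.2 + 0.38 = 0.6766.
With dosing unchanged, steady-state plasma level scales as 1/CL: 29 / 0.6766 = 43 mg/L.

43 mg/L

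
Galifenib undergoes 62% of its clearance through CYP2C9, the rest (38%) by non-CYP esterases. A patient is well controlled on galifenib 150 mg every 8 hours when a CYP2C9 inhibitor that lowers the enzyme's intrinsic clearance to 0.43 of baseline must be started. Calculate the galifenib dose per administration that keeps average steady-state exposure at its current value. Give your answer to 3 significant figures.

The CYP2C9 pathway (62% of clearance) drops to 0.43× activity: 0.62 × 0.43 = 0.2666.
Non-CYP routes (38%) are unchanged.
Relative clearance = 0.2666 + 0.38 = 0.6466.
Css,avg = (dose rate)/CL, so holding Css fixed requires dose ∝ CL: 150 × 0.6466 = 97.0 mg.

97.0 mg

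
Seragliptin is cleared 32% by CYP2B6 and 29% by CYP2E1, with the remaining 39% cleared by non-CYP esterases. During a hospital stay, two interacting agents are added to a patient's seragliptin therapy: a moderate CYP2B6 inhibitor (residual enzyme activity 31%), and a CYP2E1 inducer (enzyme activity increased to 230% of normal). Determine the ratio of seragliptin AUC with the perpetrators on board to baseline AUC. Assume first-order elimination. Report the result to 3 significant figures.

The CYP2B6 pathway (32% of clearance) is reduced to 0.31× activity: 0.32 × 0.31 = 0.0992.
The CYP2E1 pathway (29% of clearance) is boosted to 2.3× activity: 0.29 × 2.3 = 0.667.
The remaining 39% of clearance is unaffected.
New clearance relative to baseline: 0.0992 + 0.667 + 0.39 = 1.1562.
Net AUC ratio = 1 / 1.1562 = 0.865.

0.865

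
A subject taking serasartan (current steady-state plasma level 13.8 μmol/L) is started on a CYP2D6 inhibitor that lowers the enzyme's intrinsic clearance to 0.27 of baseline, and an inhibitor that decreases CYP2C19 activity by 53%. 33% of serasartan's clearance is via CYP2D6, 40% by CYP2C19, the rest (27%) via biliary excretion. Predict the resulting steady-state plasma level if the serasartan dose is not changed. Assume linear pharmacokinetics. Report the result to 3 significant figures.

25.2 μmol/L

The CYP2D6 pathway (33% of clearance) is reduced to 0.27× activity: 0.33 × 0.27 = 0.0891.
The CYP2C19 pathway (40% of clearance) drops to 0.47× activity: 0.4 × 0.47 = 0.188.
Non-CYP routes (27%) are unchanged.
Relative clearance = 0.0891 + 0.188 + 0.27 = 0.5471.
New steady-state plasma level = 13.8 / 0.5471 = 25.2 μmol/L (concentration scales inversely with clearance).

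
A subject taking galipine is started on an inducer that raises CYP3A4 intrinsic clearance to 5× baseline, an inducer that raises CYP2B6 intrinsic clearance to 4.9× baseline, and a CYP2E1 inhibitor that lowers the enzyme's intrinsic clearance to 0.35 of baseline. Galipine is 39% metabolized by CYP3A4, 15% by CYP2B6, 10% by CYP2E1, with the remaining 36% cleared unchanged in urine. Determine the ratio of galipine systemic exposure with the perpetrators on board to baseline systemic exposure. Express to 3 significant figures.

0.325

CYP3A4: 0.39 × 5 = 1.95
CYP2B6: 0.15 × 4.9 = 0.735
CYP2E1: 0.1 × 0.35 = 0.035
Other: 0.36 (unchanged)
New clearance relative to baseline: 1.95 + 0.735 + 0.035 + 0.36 = 3.08.
Net systemic exposure ratio = 1 / 3.08 = 0.325.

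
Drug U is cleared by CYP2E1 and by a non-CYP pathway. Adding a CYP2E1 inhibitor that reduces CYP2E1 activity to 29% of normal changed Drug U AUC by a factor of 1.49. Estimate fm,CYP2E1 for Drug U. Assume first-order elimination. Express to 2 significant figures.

0.46

Let fm be the CYP2E1 fraction. New clearance relative to baseline = fm × 0.29 + (1 − fm).
AUC ratio = 1 / (new CL fraction), so new CL fraction = 1 / 1.49 = 0.6711.
fm × 0.29 + 1 − fm = 0.6711  ⇒  fm × (0.29 − 1) = −0.3289  ⇒  fm = 0.46.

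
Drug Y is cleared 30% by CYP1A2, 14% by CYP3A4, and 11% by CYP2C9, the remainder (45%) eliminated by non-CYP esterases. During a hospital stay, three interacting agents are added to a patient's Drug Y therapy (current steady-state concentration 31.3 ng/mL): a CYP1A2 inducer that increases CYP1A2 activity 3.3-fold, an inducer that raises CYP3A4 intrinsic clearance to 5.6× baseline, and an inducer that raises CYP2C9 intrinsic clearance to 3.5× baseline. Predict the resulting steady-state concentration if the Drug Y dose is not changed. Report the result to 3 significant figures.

12.0 ng/mL

CYP1A2: 0.3 × 3.3 = 0.99
CYP3A4: 0.14 × 5.6 = 0.784
CYP2C9: 0.11 × 3.5 = 0.385
Other: 0.45 (unchanged)
Relative clearance = 0.99 + 0.784 + 0.385 + 0.45 = 2.609.
Dividing the baseline by the relative clearance: 31.3 / 2.609 = 12.0 ng/mL.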